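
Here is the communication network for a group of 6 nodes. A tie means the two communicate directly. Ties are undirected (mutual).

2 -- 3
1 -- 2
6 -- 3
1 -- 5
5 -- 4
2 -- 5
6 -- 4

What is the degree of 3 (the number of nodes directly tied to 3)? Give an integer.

3 is directly tied to 2 and 6. That is 2 neighbors, so the degree of 3 is 2.

2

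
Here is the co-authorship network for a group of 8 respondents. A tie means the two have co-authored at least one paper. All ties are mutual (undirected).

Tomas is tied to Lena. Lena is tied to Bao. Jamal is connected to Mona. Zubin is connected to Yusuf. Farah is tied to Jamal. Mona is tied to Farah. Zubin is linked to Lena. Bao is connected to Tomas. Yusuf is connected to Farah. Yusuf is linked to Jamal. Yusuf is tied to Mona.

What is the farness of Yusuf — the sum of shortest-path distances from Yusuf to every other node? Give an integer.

12

Distances from Yusuf: Bao:3, Farah:1, Jamal:1, Lena:2, Mona:1, Tomas:3, Zubin:1.
Sum = 3 + 1 + 1 + 2 + 1 + 3 + 1 = 12.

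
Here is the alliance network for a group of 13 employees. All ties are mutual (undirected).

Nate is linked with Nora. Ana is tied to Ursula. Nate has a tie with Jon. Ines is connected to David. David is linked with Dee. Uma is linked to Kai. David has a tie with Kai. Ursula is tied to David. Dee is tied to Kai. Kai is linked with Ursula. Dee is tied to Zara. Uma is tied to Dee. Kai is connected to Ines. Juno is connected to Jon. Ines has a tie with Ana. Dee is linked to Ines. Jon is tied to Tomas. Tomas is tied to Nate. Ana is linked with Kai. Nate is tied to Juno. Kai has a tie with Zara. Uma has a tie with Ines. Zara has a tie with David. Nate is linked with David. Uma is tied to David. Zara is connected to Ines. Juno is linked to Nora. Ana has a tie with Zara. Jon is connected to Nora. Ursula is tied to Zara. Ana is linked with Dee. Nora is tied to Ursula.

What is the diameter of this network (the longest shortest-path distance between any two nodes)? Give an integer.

Eccentricity of each node (its greatest distance to any other): Ana:4, David:2, Dee:3, Ines:3, Jon:3, Juno:3, Kai:3, Nate:3, Nora:3, Tomas:4, Uma:3, Ursula:3, Zara:3.
The maximum eccentricity is 4, realized for instance by the pair Ana–Tomas via Ana – Ursula – David – Nate – Tomas. So the diameter is 4.

4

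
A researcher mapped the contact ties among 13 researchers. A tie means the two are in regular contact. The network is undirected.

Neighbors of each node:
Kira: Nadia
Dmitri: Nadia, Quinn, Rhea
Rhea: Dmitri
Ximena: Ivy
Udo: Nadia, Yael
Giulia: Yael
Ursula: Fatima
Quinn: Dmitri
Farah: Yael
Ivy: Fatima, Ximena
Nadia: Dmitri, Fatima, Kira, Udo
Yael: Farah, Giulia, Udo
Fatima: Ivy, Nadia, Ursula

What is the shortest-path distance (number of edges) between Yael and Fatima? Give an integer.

3

One shortest route is Yael – Udo – Nadia – Fatima, which uses 3 edges, and at distance 2 from Yael we only reach {Nadia}, which does not include Fatima. So d(Yael,Fatima) = 3.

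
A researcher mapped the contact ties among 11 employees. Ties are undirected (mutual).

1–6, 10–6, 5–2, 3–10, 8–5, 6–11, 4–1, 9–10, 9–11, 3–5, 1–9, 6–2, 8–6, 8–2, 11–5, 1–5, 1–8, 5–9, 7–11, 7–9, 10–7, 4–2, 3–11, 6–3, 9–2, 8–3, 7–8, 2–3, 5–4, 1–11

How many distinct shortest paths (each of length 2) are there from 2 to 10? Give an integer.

3

The shortest distance is 2. The length-2 paths are: 2–9–10; 2–3–10; 2–6–10.
That gives 3 distinct shortest paths.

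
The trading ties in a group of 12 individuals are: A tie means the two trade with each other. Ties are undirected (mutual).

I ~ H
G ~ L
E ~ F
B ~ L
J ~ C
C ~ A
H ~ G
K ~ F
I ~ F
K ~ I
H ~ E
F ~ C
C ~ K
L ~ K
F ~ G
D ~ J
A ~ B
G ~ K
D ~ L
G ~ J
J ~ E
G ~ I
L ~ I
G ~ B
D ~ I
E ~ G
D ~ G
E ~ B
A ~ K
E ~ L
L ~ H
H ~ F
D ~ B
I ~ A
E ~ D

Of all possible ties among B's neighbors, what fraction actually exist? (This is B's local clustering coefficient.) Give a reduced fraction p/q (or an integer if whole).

B's neighbors: A, D, E, G, and L (k = 5).
Possible neighbor pairs: C(5,2) = 10. Edges among them: D–E, D–G, D–L, E–G, E–L, G–L → e = 6.
Clustering(B) = 6/10 = 3/5.

3/5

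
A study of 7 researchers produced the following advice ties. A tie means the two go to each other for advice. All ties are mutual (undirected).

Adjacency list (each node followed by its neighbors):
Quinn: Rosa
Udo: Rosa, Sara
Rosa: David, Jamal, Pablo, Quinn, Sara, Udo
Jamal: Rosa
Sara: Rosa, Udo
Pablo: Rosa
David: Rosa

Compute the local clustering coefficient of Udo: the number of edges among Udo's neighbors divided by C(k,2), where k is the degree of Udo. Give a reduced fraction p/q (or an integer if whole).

1

Udo's neighbors: Rosa and Sara (k = 2).
Possible neighbor pairs: C(2,2) = 1. Edges among them: Rosa–Sara → e = 1.
Clustering(Udo) = 1/1.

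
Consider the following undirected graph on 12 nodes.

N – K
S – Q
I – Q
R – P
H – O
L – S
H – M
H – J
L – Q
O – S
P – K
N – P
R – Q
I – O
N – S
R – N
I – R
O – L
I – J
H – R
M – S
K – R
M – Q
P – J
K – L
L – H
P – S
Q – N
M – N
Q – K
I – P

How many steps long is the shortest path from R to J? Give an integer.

One shortest route is R – P – J, which uses 2 edges, and R and J are not directly tied, so nothing shorter exists. So d(R,J) = 2.

2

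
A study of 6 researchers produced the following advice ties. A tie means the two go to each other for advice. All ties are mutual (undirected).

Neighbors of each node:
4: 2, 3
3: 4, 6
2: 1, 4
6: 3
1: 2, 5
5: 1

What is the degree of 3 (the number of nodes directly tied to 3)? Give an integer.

2

3 is directly tied to 4 and 6. That is 2 neighbors, so the degree of 3 is 2.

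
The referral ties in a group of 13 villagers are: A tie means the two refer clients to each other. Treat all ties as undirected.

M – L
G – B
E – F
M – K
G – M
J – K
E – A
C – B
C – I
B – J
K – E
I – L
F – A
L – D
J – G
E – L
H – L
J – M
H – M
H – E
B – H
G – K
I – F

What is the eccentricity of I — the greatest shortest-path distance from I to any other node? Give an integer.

3

Distances from I: A:2, B:2, C:1, D:2, E:2, F:1, G:3, H:2, J:3, K:3, L:1, M:2.
The largest is 3 (to K, J, and G), so the eccentricity of I is 3.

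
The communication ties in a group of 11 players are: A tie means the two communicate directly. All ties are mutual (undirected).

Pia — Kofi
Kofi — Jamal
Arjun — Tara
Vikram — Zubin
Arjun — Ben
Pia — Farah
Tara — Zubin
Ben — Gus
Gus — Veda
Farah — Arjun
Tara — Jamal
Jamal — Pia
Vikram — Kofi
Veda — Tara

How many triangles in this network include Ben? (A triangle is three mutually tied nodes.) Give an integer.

Ben's neighbors are Arjun and Gus, but none of them are tied to each other, so no triangle contains Ben.

0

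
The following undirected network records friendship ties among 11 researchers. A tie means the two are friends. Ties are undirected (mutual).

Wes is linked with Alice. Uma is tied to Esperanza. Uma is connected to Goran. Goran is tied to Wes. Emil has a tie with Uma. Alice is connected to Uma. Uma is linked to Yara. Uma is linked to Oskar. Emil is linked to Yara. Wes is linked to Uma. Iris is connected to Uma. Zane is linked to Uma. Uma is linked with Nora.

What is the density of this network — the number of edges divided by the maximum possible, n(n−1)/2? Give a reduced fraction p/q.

There are 13 edges and 11 nodes, so the maximum possible is C(11,2) = 55.
Density = 13/55.

13/55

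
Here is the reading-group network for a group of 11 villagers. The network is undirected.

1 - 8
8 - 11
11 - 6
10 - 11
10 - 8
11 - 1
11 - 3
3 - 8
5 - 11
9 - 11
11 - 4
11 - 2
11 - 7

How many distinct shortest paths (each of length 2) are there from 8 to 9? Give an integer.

The shortest distance is 2, and the only length-2 path is 8–11–9. So there is exactly 1 shortest path.

1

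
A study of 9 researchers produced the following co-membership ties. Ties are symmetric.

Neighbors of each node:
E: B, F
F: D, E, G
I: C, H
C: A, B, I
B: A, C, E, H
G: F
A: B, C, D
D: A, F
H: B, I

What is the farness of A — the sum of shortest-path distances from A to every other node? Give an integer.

14

Distances from A: B:1, C:1, D:1, E:2, F:2, G:3, H:2, I:2.
Sum = 1 + 1 + 1 + 2 + 2 + 3 + 2 + 2 = 14.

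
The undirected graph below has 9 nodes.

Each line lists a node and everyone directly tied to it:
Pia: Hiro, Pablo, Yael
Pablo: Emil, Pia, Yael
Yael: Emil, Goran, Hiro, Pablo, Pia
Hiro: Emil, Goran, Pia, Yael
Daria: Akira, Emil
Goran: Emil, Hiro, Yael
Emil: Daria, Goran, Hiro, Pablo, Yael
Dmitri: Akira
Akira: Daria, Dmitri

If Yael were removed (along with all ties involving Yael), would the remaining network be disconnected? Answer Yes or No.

No

Even without Yael, every remaining node can still reach every other (the residual graph is connected), so Yael is not a cut vertex.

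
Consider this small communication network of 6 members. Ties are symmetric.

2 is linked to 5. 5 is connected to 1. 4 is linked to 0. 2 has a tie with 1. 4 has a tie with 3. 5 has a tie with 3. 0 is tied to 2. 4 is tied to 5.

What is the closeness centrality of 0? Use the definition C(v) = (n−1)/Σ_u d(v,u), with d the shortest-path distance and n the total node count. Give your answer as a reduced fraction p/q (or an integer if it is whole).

Distances from 0: 1:2, 2:1, 3:2, 4:1, 5:2. Sum = 8.
n = 6, so closeness = 5/8.

5/8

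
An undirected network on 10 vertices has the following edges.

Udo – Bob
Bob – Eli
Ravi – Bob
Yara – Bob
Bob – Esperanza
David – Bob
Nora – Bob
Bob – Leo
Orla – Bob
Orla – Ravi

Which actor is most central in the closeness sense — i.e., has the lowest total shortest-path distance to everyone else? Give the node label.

Farness (sum of distances to all others) for each node — Bob:9, David:17, Eli:17, Esperanza:17, Leo:17, Nora:17, Orla:16, Ravi:16, Udo:17, Yara:17.
The smallest farness is 9, for Bob, so Bob has the highest closeness.

Bob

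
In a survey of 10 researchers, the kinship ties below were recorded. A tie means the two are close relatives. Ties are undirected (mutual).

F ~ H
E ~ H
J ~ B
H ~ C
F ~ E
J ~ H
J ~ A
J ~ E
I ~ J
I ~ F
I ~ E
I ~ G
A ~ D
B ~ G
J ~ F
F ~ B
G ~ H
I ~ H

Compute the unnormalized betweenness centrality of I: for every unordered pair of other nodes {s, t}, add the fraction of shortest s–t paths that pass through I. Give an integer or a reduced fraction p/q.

11/6

Pairs whose geodesics pass through I — A–G: 1/3; D–G: 1/3; E–G: 1/2; J–G: 1/3; F–G: 1/3.
All other pairs contribute 0.
Summing the contributions gives betweenness(I) = 11/6.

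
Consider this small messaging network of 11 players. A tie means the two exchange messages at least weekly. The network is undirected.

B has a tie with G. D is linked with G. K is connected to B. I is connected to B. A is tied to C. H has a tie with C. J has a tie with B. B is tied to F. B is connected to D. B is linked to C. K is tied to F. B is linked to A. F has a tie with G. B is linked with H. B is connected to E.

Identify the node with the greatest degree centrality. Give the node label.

Degrees — A:2, B:10, C:3, D:2, E:1, F:3, G:3, H:2, I:1, J:1, K:2.
The maximum is 10, attained only by B.

B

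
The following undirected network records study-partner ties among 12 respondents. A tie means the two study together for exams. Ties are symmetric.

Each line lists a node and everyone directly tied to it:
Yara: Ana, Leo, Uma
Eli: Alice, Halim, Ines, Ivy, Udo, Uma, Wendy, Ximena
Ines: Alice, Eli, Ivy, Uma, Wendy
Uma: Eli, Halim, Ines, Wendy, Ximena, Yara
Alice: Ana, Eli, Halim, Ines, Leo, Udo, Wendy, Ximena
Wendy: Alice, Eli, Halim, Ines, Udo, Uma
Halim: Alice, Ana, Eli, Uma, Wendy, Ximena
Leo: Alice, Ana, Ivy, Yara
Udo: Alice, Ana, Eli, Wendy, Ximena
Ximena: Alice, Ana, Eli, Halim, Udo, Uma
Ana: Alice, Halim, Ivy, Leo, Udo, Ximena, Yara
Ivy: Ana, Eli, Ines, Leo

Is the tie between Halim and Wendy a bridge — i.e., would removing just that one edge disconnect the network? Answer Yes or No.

Even without that edge, Halim still reaches Wendy via Halim – Uma – Wendy, so the network stays connected. Not a bridge.

No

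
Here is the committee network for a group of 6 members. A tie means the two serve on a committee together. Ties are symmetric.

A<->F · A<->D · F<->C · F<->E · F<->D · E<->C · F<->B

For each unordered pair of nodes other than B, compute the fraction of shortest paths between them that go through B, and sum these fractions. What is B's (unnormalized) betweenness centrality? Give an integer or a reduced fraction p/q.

No shortest path between any pair of other nodes passes through B.
Summing the contributions gives betweenness(B) = 0.

0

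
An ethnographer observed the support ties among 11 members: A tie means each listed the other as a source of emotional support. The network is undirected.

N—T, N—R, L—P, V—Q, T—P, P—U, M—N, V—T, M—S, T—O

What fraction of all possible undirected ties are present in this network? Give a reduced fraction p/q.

2/11

There are 10 edges and 11 nodes, so the maximum possible is C(11,2) = 55.
Density = 10/55 = 2/11.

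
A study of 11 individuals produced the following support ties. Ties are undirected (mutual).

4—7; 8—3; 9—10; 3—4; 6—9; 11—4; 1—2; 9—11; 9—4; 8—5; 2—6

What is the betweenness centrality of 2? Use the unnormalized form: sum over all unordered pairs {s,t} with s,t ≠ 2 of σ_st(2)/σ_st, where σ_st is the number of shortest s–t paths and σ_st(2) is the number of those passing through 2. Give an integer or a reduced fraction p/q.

Pairs whose geodesics pass through 2 — 4–1: 1; 7–1: 1; 11–1: 1; 10–1: 1; 9–1: 1; 8–1: 1; 5–1: 1; 6–1: 1; 1–3: 1.
All other pairs contribute 0.
Summing the contributions gives betweenness(2) = 9.

9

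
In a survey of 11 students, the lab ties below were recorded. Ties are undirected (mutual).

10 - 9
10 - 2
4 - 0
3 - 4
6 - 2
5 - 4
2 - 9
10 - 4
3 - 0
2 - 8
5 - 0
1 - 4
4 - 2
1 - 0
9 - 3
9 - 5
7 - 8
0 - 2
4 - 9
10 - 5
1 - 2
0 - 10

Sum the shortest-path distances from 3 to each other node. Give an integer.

21

Distances from 3: 0:1, 1:2, 2:2, 4:1, 5:2, 6:3, 7:4, 8:3, 9:1, 10:2.
Sum = 1 + 2 + 2 + 1 + 2 + 3 + 4 + 3 + 1 + 2 = 21.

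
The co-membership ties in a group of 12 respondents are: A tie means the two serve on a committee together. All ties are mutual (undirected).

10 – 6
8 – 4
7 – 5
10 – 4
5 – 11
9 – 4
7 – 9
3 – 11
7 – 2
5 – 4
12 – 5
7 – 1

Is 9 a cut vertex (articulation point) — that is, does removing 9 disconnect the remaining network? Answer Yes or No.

Even without 9, every remaining node can still reach every other (the residual graph is connected), so 9 is not a cut vertex.

No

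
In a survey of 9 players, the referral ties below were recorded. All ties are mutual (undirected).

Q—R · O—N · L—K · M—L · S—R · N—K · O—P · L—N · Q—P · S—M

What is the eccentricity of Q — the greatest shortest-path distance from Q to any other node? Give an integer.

Distances from Q: K:4, L:4, M:3, N:3, O:2, P:1, R:1, S:2.
The largest is 4 (to L and K), so the eccentricity of Q is 4.

4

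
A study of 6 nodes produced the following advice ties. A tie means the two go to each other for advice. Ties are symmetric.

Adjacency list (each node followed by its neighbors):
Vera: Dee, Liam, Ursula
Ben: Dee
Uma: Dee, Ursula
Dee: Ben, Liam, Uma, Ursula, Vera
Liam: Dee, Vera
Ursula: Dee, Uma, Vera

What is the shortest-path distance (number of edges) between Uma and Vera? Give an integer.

2

One shortest route is Uma – Dee – Vera, which uses 2 edges, and Uma and Vera are not directly tied, so nothing shorter exists. So d(Uma,Vera) = 2.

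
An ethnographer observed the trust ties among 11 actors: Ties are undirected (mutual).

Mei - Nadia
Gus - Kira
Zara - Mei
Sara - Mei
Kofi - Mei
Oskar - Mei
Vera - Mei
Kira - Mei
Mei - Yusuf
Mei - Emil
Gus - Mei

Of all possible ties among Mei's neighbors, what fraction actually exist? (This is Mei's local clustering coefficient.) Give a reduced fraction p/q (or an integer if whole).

1/45

Mei's neighbors: Emil, Gus, Kira, Kofi, Nadia, Oskar, Sara, Vera, Yusuf, and Zara (k = 10).
Possible neighbor pairs: C(10,2) = 45. Edges among them: Gus–Kira → e = 1.
Clustering(Mei) = 1/45.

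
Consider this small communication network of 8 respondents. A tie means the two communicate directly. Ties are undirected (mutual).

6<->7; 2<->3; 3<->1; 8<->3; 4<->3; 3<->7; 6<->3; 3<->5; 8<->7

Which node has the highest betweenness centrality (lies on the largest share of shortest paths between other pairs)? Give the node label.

3

Unnormalized betweenness of each node: 1:0, 2:0, 3:37/2, 4:0, 5:0, 6:0, 7:1/2, 8:0.
3 has the largest value, 37/2, making it the main broker — the node through which the most shortest paths run.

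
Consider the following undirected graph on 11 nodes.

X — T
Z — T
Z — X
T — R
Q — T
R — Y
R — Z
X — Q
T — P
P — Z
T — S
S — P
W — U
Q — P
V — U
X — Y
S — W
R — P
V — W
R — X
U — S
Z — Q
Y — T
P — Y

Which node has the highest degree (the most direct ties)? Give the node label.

Degrees — P:6, Q:4, R:5, S:4, T:7, U:3, V:2, W:3, X:5, Y:4, Z:5.
The maximum is 7, attained only by T.

T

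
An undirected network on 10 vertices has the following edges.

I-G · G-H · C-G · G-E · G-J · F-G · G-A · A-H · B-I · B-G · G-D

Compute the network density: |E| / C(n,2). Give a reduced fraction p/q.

11/45

There are 11 edges and 10 nodes, so the maximum possible is C(10,2) = 45.
Density = 11/45.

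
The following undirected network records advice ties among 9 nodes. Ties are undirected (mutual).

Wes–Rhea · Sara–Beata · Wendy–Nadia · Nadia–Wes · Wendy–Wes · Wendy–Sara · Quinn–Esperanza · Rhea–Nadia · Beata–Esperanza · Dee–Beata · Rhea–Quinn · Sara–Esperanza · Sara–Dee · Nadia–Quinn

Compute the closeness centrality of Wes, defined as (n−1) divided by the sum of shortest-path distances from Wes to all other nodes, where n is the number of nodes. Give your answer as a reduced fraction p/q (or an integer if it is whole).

1/2

Distances from Wes: Beata:3, Dee:3, Esperanza:3, Nadia:1, Quinn:2, Rhea:1, Sara:2, Wendy:1. Sum = 16.
n = 9, so closeness = 8/16 = 1/2.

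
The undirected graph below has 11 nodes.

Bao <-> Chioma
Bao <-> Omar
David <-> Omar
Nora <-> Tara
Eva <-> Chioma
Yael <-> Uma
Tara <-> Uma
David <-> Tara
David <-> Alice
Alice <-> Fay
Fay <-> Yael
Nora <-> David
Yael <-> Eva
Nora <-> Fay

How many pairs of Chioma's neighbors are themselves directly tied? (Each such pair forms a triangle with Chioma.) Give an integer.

0

Chioma's neighbors are Bao and Eva, but none of them are tied to each other, so no triangle contains Chioma.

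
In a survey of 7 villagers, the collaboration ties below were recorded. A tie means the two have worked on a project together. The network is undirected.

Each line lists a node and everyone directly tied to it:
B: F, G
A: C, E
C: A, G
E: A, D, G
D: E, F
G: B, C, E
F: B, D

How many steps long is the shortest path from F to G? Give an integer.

2

One shortest route is F – B – G, which uses 2 edges, and F and G are not directly tied, so nothing shorter exists. So d(F,G) = 2.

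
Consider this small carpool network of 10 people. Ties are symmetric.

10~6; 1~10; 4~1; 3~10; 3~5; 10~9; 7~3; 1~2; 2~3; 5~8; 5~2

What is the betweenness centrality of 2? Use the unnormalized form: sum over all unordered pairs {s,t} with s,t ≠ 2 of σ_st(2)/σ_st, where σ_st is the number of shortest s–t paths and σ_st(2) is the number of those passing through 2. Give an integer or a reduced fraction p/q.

6

Pairs whose geodesics pass through 2 — 3–4: 1/2; 3–1: 1/2; 7–4: 1/2; 7–1: 1/2; 8–4: 1; 8–1: 1; 4–5: 1; 5–1: 1.
All other pairs contribute 0.
Summing the contributions gives betweenness(2) = 6.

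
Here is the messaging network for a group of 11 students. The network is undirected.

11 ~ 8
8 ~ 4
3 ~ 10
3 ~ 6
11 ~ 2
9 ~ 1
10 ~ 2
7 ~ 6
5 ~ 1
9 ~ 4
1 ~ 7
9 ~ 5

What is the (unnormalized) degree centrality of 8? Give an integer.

8 is directly tied to 4 and 11. That is 2 neighbors, so the degree of 8 is 2.

2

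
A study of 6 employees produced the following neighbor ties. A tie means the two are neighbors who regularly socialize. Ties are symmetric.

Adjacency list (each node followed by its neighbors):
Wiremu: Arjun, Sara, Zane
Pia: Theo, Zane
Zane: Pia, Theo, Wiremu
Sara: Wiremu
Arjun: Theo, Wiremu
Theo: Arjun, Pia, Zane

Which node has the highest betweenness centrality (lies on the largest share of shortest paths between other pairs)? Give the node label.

Unnormalized betweenness of each node: Arjun:1, Pia:0, Sara:0, Theo:3/2, Wiremu:9/2, Zane:3.
Wiremu has the largest value, 9/2, making it the main broker — the node through which the most shortest paths run.

Wiremu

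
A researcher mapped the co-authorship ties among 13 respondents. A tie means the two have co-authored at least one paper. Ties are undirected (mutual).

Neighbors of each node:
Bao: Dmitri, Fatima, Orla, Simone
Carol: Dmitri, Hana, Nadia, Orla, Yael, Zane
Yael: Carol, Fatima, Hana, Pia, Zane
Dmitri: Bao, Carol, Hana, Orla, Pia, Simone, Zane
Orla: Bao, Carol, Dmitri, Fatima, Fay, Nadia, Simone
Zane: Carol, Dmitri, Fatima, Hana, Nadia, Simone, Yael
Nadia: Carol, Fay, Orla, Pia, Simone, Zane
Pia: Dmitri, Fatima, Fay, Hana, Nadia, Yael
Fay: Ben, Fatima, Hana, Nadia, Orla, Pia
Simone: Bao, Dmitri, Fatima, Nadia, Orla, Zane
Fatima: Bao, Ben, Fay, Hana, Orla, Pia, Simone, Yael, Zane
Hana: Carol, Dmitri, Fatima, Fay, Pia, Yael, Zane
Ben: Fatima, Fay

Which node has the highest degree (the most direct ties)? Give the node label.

Degrees — Bao:4, Ben:2, Carol:6, Dmitri:7, Fatima:9, Fay:6, Hana:7, Nadia:6, Orla:7, Pia:6, Simone:6, Yael:5, Zane:7.
The maximum is 9, attained only by Fatima.

Fatima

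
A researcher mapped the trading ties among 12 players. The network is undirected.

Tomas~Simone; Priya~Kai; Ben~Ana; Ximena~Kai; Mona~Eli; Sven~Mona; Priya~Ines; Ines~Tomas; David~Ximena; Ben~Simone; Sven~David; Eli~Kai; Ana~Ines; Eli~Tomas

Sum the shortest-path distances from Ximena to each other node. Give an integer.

Distances from Ximena: Ana:4, Ben:5, David:1, Eli:2, Ines:3, Kai:1, Mona:3, Priya:2, Simone:4, Sven:2, Tomas:3.
Sum = 4 + 5 + 1 + 2 + 3 + 1 + 3 + 2 + 4 + 2 + 3 = 30.

30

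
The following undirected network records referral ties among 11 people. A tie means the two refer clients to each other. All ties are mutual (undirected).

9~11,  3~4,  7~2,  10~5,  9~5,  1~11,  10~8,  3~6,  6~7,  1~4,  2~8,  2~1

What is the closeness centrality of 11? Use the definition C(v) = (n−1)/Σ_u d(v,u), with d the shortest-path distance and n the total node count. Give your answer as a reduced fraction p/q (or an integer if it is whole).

5/12

Distances from 11: 1:1, 2:2, 3:3, 4:2, 5:2, 6:4, 7:3, 8:3, 9:1, 10:3. Sum = 24.
n = 11, so closeness = 10/24 = 5/12.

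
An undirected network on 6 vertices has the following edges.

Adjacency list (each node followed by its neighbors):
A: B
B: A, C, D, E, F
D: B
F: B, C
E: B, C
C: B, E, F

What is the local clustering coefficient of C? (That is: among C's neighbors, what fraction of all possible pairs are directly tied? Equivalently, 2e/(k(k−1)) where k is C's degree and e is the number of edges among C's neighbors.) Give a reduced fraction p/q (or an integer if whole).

C's neighbors: B, E, and F (k = 3).
Possible neighbor pairs: C(3,2) = 3. Edges among them: B–E, B–F → e = 2.
Clustering(C) = 2/3.

2/3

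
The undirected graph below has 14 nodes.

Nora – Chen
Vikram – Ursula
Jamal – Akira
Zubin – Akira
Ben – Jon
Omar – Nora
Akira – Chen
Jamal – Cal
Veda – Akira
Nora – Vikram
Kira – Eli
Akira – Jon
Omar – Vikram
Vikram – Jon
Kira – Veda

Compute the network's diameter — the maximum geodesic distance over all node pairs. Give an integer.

Eccentricity of each node (its greatest distance to any other): Akira:3, Ben:5, Cal:5, Chen:4, Eli:6, Jamal:4, Jon:4, Kira:5, Nora:5, Omar:6, Ursula:6, Veda:4, Vikram:5, Zubin:4.
The maximum eccentricity is 6, realized for instance by the pair Ursula–Eli via Ursula – Vikram – Jon – Akira – Veda – Kira – Eli. So the diameter is 6.

6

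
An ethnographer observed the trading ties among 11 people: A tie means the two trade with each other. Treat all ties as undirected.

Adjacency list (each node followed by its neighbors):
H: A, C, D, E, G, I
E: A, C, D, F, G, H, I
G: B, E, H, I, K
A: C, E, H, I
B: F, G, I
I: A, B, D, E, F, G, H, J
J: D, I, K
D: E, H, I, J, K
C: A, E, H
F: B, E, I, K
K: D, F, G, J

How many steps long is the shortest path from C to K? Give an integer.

One shortest route is C – E – F – K, which uses 3 edges, and at distance 2 from C we only reach {D, F, G, I}, which does not include K. So d(C,K) = 3.

3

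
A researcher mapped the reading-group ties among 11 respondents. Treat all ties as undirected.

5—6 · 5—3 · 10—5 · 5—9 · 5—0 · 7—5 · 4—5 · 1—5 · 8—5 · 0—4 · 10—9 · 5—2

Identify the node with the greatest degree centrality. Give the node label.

Degrees — 0:2, 1:1, 2:1, 3:1, 4:2, 5:10, 6:1, 7:1, 8:1, 9:2, 10:2.
The maximum is 10, attained only by 5.

5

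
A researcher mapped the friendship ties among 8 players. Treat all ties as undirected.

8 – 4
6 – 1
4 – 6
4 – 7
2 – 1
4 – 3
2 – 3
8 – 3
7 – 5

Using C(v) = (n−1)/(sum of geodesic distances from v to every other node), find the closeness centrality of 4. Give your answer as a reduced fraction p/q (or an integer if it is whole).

7/10

Distances from 4: 1:2, 2:2, 3:1, 5:2, 6:1, 7:1, 8:1. Sum = 10.
n = 8, so closeness = 7/10.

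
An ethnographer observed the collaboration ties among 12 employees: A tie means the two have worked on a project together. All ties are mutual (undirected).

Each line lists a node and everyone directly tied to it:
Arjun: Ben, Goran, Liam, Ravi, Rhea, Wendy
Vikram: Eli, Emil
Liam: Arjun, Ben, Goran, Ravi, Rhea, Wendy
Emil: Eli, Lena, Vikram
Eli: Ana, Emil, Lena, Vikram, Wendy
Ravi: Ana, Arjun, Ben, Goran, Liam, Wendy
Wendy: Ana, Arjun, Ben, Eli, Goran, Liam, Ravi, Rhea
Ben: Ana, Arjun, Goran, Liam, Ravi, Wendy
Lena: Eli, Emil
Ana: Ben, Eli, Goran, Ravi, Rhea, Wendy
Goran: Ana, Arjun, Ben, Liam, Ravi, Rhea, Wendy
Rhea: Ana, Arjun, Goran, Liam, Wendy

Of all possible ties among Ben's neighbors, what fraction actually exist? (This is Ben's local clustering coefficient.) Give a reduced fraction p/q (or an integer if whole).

13/15

Ben's neighbors: Ana, Arjun, Goran, Liam, Ravi, and Wendy (k = 6).
Possible neighbor pairs: C(6,2) = 15. Edges among them: Ana–Goran, Ana–Ravi, Ana–Wendy, Arjun–Goran, Arjun–Liam, Arjun–Ravi, Arjun–Wendy, Goran–Liam, Goran–Ravi, Goran–Wendy, Liam–Ravi, Liam–Wendy, Ravi–Wendy → e = 13.
Clustering(Ben) = 13/15.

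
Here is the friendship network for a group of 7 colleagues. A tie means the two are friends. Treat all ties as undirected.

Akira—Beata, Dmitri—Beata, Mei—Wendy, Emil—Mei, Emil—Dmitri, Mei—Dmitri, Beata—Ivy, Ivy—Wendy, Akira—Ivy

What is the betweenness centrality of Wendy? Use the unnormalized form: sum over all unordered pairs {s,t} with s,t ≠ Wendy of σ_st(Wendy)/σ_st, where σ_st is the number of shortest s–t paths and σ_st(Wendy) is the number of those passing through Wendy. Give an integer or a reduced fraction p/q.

Pairs whose geodesics pass through Wendy — Mei–Ivy: 1; Mei–Akira: 1/2; Ivy–Emil: 1/2.
All other pairs contribute 0.
Summing the contributions gives betweenness(Wendy) = 2.

2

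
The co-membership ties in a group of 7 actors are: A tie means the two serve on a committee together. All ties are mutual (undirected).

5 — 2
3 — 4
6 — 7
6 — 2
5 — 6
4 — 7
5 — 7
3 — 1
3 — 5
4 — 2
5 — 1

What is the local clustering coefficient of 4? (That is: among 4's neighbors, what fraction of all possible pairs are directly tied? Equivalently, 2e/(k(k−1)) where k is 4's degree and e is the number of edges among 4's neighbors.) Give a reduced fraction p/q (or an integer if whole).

4's neighbors: 2, 3, and 7 (k = 3).
Possible neighbor pairs: C(3,2) = 3. Edges among them: none → e = 0.
Clustering(4) = 0/3 = 0.

0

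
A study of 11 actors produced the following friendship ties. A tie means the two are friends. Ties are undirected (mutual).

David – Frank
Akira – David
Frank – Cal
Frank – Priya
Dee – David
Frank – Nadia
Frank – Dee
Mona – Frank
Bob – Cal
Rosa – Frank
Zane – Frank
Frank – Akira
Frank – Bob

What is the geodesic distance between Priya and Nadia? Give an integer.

One shortest route is Priya – Frank – Nadia, which uses 2 edges, and Priya and Nadia are not directly tied, so nothing shorter exists. So d(Priya,Nadia) = 2.

2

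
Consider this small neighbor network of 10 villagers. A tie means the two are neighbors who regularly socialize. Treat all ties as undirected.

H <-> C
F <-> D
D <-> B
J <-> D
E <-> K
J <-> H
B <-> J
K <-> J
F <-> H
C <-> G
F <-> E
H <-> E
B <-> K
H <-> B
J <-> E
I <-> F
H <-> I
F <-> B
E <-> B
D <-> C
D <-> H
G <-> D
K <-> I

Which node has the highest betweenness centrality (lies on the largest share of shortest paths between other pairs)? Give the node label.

D

Unnormalized betweenness of each node: B:157/60, C:31/30, D:161/20, E:1, F:39/20, G:0, H:37/5, I:3/4, J:61/30, K:7/6.
D has the largest value, 161/20, making it the main broker — the node through which the most shortest paths run.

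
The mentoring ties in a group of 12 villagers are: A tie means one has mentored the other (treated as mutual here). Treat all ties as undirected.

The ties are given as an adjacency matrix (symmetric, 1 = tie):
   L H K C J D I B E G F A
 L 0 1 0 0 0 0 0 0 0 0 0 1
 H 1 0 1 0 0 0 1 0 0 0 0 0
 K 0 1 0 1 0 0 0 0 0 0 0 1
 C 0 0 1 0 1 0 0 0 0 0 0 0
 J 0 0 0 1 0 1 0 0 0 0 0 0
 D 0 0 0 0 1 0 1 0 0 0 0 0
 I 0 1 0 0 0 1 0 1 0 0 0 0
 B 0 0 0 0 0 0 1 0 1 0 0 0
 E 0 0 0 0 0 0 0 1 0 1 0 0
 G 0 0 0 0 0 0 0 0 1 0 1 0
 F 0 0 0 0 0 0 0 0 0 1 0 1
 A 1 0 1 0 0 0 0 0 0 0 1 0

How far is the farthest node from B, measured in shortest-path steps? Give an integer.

4

Distances from B: A:4, C:4, D:2, E:1, F:3, G:2, H:2, I:1, J:3, K:3, L:3.
The largest is 4 (to A and C), so the eccentricity of B is 4.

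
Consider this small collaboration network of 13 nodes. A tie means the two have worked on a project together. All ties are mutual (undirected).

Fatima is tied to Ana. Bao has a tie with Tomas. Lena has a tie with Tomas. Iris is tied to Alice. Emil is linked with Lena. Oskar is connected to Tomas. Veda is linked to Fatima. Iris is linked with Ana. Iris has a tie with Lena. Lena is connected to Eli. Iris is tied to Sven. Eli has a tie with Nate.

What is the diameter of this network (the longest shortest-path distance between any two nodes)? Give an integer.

6

Eccentricity of each node (its greatest distance to any other): Alice:4, Ana:4, Bao:6, Eli:5, Emil:5, Fatima:5, Iris:3, Lena:4, Nate:6, Oskar:6, Sven:4, Tomas:5, Veda:6.
The maximum eccentricity is 6, realized for instance by the pair Bao–Veda via Bao – Tomas – Lena – Iris – Ana – Fatima – Veda. So the diameter is 6.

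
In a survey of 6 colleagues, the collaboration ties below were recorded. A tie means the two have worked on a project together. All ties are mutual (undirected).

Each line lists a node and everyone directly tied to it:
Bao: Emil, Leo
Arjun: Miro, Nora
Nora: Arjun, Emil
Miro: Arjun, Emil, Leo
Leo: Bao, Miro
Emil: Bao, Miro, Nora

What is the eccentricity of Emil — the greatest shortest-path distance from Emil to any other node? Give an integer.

2

Distances from Emil: Arjun:2, Bao:1, Leo:2, Miro:1, Nora:1.
The largest is 2 (to Leo and Arjun), so the eccentricity of Emil is 2.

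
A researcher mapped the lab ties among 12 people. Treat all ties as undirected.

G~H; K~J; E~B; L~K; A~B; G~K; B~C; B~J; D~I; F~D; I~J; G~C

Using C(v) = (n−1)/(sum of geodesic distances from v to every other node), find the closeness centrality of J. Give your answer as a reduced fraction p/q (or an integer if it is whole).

11/21

Distances from J: A:2, B:1, C:2, D:2, E:2, F:3, G:2, H:3, I:1, K:1, L:2. Sum = 21.
n = 12, so closeness = 11/21.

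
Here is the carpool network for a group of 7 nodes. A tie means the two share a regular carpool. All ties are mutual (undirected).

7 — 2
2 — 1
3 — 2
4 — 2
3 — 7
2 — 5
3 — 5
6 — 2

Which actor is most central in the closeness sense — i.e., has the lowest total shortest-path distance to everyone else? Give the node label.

2

Farness (sum of distances to all others) for each node — 1:11, 2:6, 3:9, 4:11, 5:10, 6:11, 7:10.
The smallest farness is 6, for 2, so 2 has the highest closeness.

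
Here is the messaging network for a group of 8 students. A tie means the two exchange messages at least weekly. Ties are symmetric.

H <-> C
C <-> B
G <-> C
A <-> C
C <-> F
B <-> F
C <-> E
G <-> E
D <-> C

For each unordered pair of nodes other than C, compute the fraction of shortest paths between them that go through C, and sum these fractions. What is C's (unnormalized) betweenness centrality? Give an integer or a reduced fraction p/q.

19

Pairs whose geodesics pass through C — A–F: 1; A–D: 1; A–H: 1; A–G: 1; A–B: 1; A–E: 1; F–D: 1; F–H: 1; F–G: 1; F–E: 1; D–H: 1; D–G: 1; D–B: 1; D–E: 1 … (+5 more pairs).
All other pairs contribute 0.
Summing the contributions gives betweenness(C) = 19.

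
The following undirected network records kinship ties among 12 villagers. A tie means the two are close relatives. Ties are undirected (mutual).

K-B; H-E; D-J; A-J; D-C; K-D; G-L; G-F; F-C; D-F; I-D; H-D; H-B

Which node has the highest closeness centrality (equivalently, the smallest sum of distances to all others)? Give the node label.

Farness (sum of distances to all others) for each node — A:35, B:31, C:24, D:17, E:33, F:22, G:30, H:23, I:27, J:25, K:25, L:40.
The smallest farness is 17, for D, so D has the highest closeness.

D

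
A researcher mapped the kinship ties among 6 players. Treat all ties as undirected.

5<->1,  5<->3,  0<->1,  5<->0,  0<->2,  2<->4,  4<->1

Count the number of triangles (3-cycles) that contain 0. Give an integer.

1

0's neighbors: 1, 2, and 5.
Neighbor pairs that are themselves tied: 0–1–5. Each forms one triangle with 0, for 1 in total.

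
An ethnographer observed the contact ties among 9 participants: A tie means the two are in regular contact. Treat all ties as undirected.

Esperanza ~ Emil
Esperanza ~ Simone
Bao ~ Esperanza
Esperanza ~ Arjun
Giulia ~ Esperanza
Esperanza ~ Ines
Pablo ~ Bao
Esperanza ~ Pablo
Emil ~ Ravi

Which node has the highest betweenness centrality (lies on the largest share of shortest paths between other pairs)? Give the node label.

Esperanza

Unnormalized betweenness of each node: Arjun:0, Bao:0, Emil:7, Esperanza:26, Giulia:0, Ines:0, Pablo:0, Ravi:0, Simone:0.
Esperanza has the largest value, 26, making it the main broker — the node through which the most shortest paths run.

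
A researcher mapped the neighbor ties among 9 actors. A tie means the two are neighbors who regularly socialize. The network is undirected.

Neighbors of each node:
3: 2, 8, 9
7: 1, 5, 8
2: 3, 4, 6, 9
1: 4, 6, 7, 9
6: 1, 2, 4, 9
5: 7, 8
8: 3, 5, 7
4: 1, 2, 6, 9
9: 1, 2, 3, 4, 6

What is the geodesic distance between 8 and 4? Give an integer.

3

One shortest route is 8 – 3 – 2 – 4, which uses 3 edges, and at distance 2 from 8 we only reach {1, 2, 9}, which does not include 4. So d(8,4) = 3.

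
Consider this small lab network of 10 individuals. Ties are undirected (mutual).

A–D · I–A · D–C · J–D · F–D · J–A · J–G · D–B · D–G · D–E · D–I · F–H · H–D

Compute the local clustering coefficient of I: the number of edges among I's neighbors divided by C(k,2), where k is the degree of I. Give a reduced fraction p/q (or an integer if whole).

1

I's neighbors: A and D (k = 2).
Possible neighbor pairs: C(2,2) = 1. Edges among them: A–D → e = 1.
Clustering(I) = 1/1.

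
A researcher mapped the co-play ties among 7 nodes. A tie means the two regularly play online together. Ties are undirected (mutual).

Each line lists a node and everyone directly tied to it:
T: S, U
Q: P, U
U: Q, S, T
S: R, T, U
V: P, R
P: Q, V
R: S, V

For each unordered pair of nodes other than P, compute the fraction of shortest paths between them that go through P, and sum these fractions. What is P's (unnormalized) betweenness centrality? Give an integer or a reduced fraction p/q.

2

Pairs whose geodesics pass through P — U–V: 1/2; Q–V: 1; Q–R: 1/2.
All other pairs contribute 0.
Summing the contributions gives betweenness(P) = 2.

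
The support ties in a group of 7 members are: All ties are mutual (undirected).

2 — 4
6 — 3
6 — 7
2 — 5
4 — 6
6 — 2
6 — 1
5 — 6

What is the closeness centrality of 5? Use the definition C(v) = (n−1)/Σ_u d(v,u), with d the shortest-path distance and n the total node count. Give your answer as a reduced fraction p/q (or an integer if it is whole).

3/5

Distances from 5: 1:2, 2:1, 3:2, 4:2, 6:1, 7:2. Sum = 10.
n = 7, so closeness = 6/10 = 3/5.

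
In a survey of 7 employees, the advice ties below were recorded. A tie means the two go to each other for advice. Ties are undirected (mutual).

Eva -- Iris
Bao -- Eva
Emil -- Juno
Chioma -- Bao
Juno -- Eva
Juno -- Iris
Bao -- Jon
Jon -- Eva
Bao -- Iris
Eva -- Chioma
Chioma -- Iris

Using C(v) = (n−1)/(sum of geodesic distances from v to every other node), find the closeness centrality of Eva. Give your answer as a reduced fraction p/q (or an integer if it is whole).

Distances from Eva: Bao:1, Chioma:1, Emil:2, Iris:1, Jon:1, Juno:1. Sum = 7.
n = 7, so closeness = 6/7.

6/7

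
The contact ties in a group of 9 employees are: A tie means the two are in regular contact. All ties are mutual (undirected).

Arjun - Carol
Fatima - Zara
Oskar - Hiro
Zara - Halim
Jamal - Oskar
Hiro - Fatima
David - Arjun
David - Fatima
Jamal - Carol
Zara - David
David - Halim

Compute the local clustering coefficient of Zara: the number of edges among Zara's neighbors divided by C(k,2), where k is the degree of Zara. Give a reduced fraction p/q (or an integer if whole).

2/3

Zara's neighbors: David, Fatima, and Halim (k = 3).
Possible neighbor pairs: C(3,2) = 3. Edges among them: David–Fatima, David–Halim → e = 2.
Clustering(Zara) = 2/3.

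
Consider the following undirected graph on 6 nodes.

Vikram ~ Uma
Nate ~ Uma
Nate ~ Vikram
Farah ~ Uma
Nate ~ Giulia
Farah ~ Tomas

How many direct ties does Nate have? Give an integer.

Nate is directly tied to Giulia, Uma, and Vikram. That is 3 neighbors, so the degree of Nate is 3.

3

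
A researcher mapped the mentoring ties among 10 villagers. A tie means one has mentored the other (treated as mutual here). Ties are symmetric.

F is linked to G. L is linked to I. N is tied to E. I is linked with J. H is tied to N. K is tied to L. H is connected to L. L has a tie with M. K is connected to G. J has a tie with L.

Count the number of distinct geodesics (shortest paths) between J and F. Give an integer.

The shortest distance is 4, and the only length-4 path is J–L–K–G–F. So there is exactly 1 shortest path.

1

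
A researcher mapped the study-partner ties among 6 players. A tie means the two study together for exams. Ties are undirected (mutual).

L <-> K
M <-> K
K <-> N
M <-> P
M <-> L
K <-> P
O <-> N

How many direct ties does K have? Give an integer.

4

K is directly tied to L, M, N, and P. That is 4 neighbors, so the degree of K is 4.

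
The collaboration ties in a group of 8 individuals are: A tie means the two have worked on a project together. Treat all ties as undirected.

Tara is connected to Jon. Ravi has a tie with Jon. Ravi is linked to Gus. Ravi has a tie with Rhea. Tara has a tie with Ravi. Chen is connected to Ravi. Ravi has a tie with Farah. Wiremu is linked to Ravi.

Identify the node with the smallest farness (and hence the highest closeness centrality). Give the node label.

Ravi

Farness (sum of distances to all others) for each node — Chen:13, Farah:13, Gus:13, Jon:12, Ravi:7, Rhea:13, Tara:12, Wiremu:13.
The smallest farness is 7, for Ravi, so Ravi has the highest closeness.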